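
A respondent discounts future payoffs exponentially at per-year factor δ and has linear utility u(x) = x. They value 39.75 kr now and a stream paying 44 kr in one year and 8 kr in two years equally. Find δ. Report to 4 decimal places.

Equating present values: 39.75 = 44δ + 8δ².
Rearranged: 8δ² + 44δ − 39.75 = 0.
δ = (−44 + √(44² + 4·8·39.75)) / (2·8) = (−44 + √3208.00) / 16 ≈ 0.7900.

δ ≈ 0.7900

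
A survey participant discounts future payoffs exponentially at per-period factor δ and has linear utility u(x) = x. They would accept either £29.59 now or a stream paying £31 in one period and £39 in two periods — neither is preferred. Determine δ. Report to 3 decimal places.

The stream is worth 31δ + 39δ² today, so 31δ + 39δ² = 29.59.
That is, 39δ² + 31δ − 29.59 = 0, a quadratic in δ.
The positive root is δ = [−31 + √(31² + 4·39·29.59)] / (2·39) = (−31 + 74.680)/78 ≈ 0.560.

δ ≈ 0.560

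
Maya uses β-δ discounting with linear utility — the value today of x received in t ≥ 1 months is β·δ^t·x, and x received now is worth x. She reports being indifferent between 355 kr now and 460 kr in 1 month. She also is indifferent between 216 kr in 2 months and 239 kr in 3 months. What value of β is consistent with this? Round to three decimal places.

The second indifference involves only future payoffs, so β cancels: β·δ^2·216 = β·δ^3·239, giving δ = 216/239 = 0.90377.
Now use the now-vs-future pair: 355 = β·δ·460 gives β = 355/(0.90377·460) ≈ 0.854.

β ≈ 0.854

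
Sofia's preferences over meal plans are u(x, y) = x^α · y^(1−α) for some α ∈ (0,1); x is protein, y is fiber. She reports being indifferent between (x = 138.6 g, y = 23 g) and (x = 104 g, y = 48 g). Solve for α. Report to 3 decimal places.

α ≈ 0.719

Set the two utilities equal: 138.6^α·23^(1−α) = 104^α·48^(1−α).
Rearrange to (138.6/104)^α = (48/23)^(1−α) and take logs: α·0.287201 = (1−α)·0.735707.
With A = 0.287201 and B = 0.735707: α·A = (1−α)·B, so α = B/(A+B) = 0.735707/1.022908 ≈ 0.719.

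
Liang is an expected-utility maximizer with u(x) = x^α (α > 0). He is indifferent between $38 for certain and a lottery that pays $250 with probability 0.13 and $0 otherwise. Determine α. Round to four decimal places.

The lottery's expected utility is 0.13·u(250) + 0.87·u(0) = 0.13·250^α (since u(0) = 0 for α > 0).
Equating: 38^α = 0.13·250^α, i.e. 0.1520^α = 0.13.
Take logs: α = ln 0.13 / ln(38/250) ≈ 1.082992.

α ≈ 1.0830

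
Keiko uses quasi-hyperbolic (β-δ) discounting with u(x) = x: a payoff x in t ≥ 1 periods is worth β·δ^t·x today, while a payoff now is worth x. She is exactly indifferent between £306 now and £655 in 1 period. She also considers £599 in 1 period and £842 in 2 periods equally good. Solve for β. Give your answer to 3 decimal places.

β ≈ 0.657

Both payoffs in the second observation are in the future, so β drops out: δ^1·599 = δ^2·842 ⇒ δ = 599/842 = 0.71140.
The first indifference: 306 = β·δ·655, so β = 306/(δ·655) = 306/(0.71140·655) ≈ 0.657.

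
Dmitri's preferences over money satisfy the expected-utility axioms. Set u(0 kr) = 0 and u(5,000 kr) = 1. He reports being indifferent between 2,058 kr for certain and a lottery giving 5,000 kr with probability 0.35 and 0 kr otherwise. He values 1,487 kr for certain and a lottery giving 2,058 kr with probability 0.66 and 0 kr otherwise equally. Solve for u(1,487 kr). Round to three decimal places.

0.231

From the first indifference, u(2,058 kr) = 0.35·u(5,000 kr) + 0.65·u(0 kr) = 0.35·1 + 0.65·0 = 0.35.
Then u(1,487 kr) = 0.66·u(2,058 kr) + 0.34·u(0 kr) = 0.66·0.35 + 0.34·0.00 = 0.2310.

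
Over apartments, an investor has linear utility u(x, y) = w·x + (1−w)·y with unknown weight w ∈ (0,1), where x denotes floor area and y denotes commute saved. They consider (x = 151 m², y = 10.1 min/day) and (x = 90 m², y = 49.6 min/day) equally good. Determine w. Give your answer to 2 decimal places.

w = 0.39

Equating utilities: w·151 + (1−w)·10.1 = w·90 + (1−w)·49.6.
Collecting terms: w·61 = (1−w)·39.5.
So w/(1−w) = 39.5/61 = 0.6475, giving w = 39.5/(61+39.5) = 0.39.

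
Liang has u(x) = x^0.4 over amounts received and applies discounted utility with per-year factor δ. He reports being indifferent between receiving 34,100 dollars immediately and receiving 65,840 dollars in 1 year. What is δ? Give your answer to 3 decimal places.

δ ≈ 0.769

The payoff in 1 year is discounted by δ, so u(34100) = δ·u(65840) and δ = u(34100)/u(65840).
Since u(x) = x^0.4, δ = (34100/65840)^0.4 = 0.51792^0.4 = 0.76861.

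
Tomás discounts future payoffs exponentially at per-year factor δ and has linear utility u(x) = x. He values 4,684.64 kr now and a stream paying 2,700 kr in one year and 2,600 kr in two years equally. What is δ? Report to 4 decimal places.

δ ≈ 0.9200

Equating present values: 4684.64 = 2700δ + 2600δ².
So 2600δ² + 2700δ − 4684.64 = 0.
The positive root is δ = [−2700 + √(2700² + 4·2600·4684.64)] / (2·2600) = (−2700 + 7484.000)/5200 ≈ 0.9200.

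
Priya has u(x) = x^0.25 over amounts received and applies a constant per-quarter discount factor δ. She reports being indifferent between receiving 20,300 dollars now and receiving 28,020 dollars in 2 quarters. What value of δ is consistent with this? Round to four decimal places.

Equating discounted utilities: u(20300) = δ^2·u(28020) ⇒ δ^2 = u(20300)/u(28020).
Since u(x) = x^0.25, δ^2 = (20300/28020)^0.25 = 0.72448^0.25 = 0.92259.
Taking the square root: δ = 0.92259^(1/2) ≈ 0.9605.

δ ≈ 0.9605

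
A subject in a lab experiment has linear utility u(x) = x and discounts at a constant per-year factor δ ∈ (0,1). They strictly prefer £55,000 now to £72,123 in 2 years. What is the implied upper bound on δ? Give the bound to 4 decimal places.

δ < 0.8733

The preference means 55000 > δ^2·72123.
Hence δ^2 < 55000/72123 = 0.76259, and x ↦ x^(1/2) is increasing on (0,∞).
δ < (55000/72123)^(1/2) ≈ 0.8733.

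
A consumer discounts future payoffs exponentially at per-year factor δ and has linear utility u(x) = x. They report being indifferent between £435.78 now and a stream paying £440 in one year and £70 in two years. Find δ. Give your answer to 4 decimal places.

The stream is worth 440δ + 70δ² today, so 440δ + 70δ² = 435.78.
So 70δ² + 440δ − 435.78 = 0.
By the quadratic formula (taking the positive root), δ = (−440 + √315618.40) / 140 ≈ 0.8700.

δ ≈ 0.8700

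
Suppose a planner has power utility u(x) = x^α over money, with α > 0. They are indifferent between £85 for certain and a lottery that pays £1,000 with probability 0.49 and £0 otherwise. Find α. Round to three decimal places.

Since u(0) = 0, the lottery's EU is 0.49·1000^α.
Indifference: 85^α = 0.49·1000^α, so (85/1000)^α = 0.49.
Take logs: α = ln 0.49 / ln(85/1000) ≈ 0.28938.

α ≈ 0.289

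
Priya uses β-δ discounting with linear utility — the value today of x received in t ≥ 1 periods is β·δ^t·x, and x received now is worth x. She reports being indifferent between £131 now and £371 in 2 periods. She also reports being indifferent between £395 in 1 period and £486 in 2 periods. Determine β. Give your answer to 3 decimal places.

The second indifference involves only future payoffs, so β cancels: β·δ^1·395 = β·δ^2·486, giving δ = 395/486 = 0.81276.
The first indifference: 131 = β·δ^2·371, so β = 131/(δ^2·371) = 131/(0.66057·371) ≈ 0.535.

β ≈ 0.535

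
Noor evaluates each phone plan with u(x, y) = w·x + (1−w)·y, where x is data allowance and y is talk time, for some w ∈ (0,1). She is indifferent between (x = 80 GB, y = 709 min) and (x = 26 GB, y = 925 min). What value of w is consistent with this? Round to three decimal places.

u(80,709) = u(26,925) means w·80 + (1−w)·709 = w·26 + (1−w)·925.
w·(80−26) = (1−w)·(925−709), i.e. w·54 = (1−w)·216.
So w/(1−w) = 216/54 = 4.0000, giving w = 216/(54+216) = 0.800.

w = 0.800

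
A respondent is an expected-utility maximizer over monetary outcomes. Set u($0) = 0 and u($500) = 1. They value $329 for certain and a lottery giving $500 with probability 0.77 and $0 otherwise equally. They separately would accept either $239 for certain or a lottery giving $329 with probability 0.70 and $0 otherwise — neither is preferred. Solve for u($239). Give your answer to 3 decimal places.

0.539

First, u($329) = 0.77·u($500) + 0.23·u($0) = 0.77.
Then u($239) = 0.70·u($329) + 0.30·u($0) = 0.70·0.77 + 0.30·0.00 = 0.5390.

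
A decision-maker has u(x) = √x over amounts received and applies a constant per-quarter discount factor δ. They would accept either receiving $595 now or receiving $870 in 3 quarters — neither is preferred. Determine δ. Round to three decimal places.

δ ≈ 0.939

Indifference means u(595) = δ^3 · u(870), so δ^3 = u(595)/u(870).
With u(x) = √x: δ^3 = √595/√870 = √(595/870) = 0.82699.
So δ = 0.82699^(1/3) ≈ 0.939.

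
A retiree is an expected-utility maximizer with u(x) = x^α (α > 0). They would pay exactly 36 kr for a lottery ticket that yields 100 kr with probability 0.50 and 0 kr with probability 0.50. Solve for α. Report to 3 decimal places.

The lottery's expected utility is 0.50·u(100) + 0.50·u(0) = 0.50·100^α (since u(0) = 0 for α > 0).
Equating: 36^α = 0.50·100^α, i.e. 0.3600^α = 0.50.
α = ln(0.50) / ln(36/100) = -0.693147/-1.021651 ≈ 0.678.

α ≈ 0.678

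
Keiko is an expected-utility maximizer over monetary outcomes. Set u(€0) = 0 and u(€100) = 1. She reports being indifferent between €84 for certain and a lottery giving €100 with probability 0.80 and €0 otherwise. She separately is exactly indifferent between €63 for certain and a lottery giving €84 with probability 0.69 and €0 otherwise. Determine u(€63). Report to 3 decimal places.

The first gamble pins u(€84): it must equal 0.80·1 + 0.20·0 = 0.80.
Then u(€63) = 0.69·u(€84) + 0.31·u(€0) = 0.69·0.80 + 0.31·0.00 = 0.5520.

0.552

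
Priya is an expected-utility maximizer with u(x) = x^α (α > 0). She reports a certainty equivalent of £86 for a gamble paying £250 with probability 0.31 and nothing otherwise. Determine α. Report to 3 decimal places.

α ≈ 1.098

EU(lottery) = 0.31·250^α + 0.69·0 = 0.31·250^α.
Equating: 86^α = 0.31·250^α, i.e. 0.3440^α = 0.31.
α = ln(0.31) / ln(86/250) = -1.171183/-1.067114 ≈ 1.098.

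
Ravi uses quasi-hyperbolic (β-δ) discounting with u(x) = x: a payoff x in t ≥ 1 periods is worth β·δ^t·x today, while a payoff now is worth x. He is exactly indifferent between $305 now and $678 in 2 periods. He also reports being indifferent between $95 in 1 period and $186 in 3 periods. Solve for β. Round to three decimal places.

Both payoffs in the second observation are in the future, so β drops out: δ^1·95 = δ^3·186 ⇒ δ^2 = 95/186 = 0.51075, so δ = 0.71467.
Now use the now-vs-future pair: 305 = β·δ^2·678 gives β = 305/(0.51075·678) ≈ 0.881.

β ≈ 0.881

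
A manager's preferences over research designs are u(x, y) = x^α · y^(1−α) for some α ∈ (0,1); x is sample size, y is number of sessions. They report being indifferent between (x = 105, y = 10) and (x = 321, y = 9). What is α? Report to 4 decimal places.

The Cobb–Douglas utilities coincide, so 105^α·10^(1−α) = 321^α·9^(1−α).
Taking logs: α·ln 105 + (1−α)·ln 10 = α·ln 321 + (1−α)·ln 9, i.e. α·-1.1174808 = (1−α)·-0.1053605.
Thus α·(-1.2228413) = -0.1053605, so α = -0.1053605/-1.2228413 ≈ 0.0862.

α ≈ 0.0862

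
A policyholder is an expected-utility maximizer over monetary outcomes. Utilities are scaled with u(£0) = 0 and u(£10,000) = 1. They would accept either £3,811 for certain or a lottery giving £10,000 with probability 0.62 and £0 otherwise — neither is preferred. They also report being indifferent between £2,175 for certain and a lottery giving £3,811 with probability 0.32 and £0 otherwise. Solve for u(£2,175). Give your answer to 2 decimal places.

The first gamble pins u(£3,811): it must equal 0.62·1 + 0.38·0 = 0.62.
Then u(£2,175) = 0.32·u(£3,811) + 0.68·u(£0) = 0.32·0.62 + 0.68·0.00 = 0.1984.

0.20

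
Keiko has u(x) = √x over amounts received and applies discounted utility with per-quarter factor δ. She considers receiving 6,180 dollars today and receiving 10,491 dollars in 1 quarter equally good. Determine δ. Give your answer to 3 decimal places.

The payoff in 1 quarter is discounted by δ, so u(6180) = δ·u(10491) and δ = u(6180)/u(10491).
Since u(x) = √x, δ = √(6180/10491) = 0.76751.

δ ≈ 0.768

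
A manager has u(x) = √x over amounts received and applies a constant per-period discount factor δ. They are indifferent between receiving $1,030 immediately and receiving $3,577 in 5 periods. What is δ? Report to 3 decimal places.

The payoff in 5 periods is discounted by δ^5, so u(1030) = δ^5·u(3577) and δ^5 = u(1030)/u(3577).
Since u(x) = √x, δ^5 = √(1030/3577) = 0.53661.
Taking the 5th root: δ = 0.53661^(1/5) ≈ 0.883.

δ ≈ 0.883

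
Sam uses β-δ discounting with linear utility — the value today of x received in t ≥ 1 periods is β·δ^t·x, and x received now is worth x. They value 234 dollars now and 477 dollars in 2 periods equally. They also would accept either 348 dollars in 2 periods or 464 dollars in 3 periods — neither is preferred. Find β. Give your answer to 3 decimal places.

Both payoffs in the second observation are in the future, so β drops out: δ^2·348 = δ^3·464 ⇒ δ = 348/464 = 0.75000.
Now use the now-vs-future pair: 234 = β·δ^2·477 gives β = 234/(0.56250·477) ≈ 0.872.

β ≈ 0.872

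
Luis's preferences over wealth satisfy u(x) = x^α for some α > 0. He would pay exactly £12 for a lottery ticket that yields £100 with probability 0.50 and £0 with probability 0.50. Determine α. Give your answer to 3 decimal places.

The lottery's expected utility is 0.50·u(100) + 0.50·u(0) = 0.50·100^α (since u(0) = 0 for α > 0).
Equating: 12^α = 0.50·100^α, i.e. 0.1200^α = 0.50.
α = ln(0.50) / ln(12/100) = -0.693147/-2.120264 ≈ 0.327.

α ≈ 0.327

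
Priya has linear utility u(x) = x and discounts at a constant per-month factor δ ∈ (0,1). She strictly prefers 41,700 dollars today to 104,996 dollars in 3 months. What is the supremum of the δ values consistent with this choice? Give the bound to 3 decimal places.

Under u(x) = x this choice says 41700 > δ^3·104996.
Hence δ^3 < 41700/104996 = 0.39716, and x ↦ x^(1/3) is increasing on (0,∞).
δ < 0.39716^(1/3) = 0.735.

δ < 0.735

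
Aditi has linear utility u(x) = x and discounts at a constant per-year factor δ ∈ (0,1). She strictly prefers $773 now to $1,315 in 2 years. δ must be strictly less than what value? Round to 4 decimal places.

δ < 0.7667

The preference means 773 > δ^2·1315.
So δ^2 < 773/1315 = 0.58783; taking the square root of both positive sides preserves the inequality.
δ < (773/1315)^(1/2) ≈ 0.7667.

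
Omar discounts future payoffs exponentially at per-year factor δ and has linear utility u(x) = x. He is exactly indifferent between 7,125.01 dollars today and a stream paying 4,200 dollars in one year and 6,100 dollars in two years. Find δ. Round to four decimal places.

Present value of the stream is 4200·δ + 6100·δ². Indifference gives 4200δ + 6100δ² = 7125.01.
So 6100δ² + 4200δ − 7125.01 = 0.
δ = (−4200 + √(4200² + 4·6100·7125.01)) / (2·6100) = (−4200 + √191490244.00) / 12200 ≈ 0.7900.

δ ≈ 0.7900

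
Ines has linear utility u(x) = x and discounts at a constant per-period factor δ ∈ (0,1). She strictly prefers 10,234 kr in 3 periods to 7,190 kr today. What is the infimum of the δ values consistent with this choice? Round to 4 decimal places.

δ > 0.8890

The preference means 7190 < δ^3·10234.
Hence δ^3 > 7190/10234 = 0.70256, and x ↦ x^(1/3) is increasing on (0,∞).
δ > 0.70256^(1/3) = 0.8890.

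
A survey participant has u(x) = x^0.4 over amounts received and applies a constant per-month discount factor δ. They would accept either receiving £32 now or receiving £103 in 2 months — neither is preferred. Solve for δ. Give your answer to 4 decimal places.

Equating discounted utilities: u(32) = δ^2·u(103) ⇒ δ^2 = u(32)/u(103).
Since u(x) = x^0.4, δ^2 = (32/103)^0.4 = 0.31068^0.4 = 0.62651.
So δ = 0.62651^(1/2) ≈ 0.7915.

δ ≈ 0.7915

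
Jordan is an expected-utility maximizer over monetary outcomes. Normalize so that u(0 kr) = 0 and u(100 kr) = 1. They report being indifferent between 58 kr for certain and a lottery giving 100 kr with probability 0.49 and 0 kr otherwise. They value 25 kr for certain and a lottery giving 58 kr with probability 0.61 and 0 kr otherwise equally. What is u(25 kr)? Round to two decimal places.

From the first indifference, u(58 kr) = 0.49·u(100 kr) + 0.51·u(0 kr) = 0.49·1 + 0.51·0 = 0.49.
Chaining: u(25 kr) = 0.61·0.49 + 0.39·0.00 = 0.2989.

0.30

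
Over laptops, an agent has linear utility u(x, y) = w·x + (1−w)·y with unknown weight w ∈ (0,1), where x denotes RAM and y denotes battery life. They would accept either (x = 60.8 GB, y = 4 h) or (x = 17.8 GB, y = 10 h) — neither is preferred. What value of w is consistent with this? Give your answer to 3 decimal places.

Equating utilities: w·60.8 + (1−w)·4 = w·17.8 + (1−w)·10.
w·(60.8−17.8) = (1−w)·(10−4), i.e. w·43 = (1−w)·6.
The marginal rate of substitution is 6/43, so w = 6/(43+6) = 0.122.

w = 0.122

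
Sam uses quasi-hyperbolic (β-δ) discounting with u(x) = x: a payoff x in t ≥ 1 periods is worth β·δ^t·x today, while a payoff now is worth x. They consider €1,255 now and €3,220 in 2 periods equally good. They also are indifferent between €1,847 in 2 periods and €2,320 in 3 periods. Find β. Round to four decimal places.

From the later pair, β·δ^2·1847 = β·δ^3·2320; dividing through, δ = 1847/2320 = 0.79612.
Substituting δ into 1255 = β·δ^2·3220: β = 1255/(2040.862) ≈ 0.6149.

β ≈ 0.6149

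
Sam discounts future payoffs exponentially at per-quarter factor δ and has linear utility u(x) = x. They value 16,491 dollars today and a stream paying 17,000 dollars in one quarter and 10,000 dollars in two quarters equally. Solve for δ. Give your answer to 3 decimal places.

Present value of the stream is 17000·δ + 10000·δ². Indifference gives 17000δ + 10000δ² = 16491.
Rearranged: 10000δ² + 17000δ − 16491 = 0.
By the quadratic formula (taking the positive root), δ = (−17000 + √948640000.00) / 20000 ≈ 0.690.

δ ≈ 0.690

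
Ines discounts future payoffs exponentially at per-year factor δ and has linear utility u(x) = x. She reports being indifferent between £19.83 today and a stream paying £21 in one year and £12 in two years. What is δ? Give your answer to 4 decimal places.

δ ≈ 0.6800

The stream is worth 21δ + 12δ² today, so 21δ + 12δ² = 19.83.
So 12δ² + 21δ − 19.83 = 0.
δ = (−21 + √(21² + 4·12·19.83)) / (2·12) = (−21 + √1392.84) / 24 ≈ 0.6800.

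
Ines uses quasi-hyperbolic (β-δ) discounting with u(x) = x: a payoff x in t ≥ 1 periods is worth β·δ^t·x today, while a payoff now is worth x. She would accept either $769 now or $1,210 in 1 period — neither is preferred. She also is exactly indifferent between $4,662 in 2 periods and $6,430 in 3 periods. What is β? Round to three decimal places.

The second indifference involves only future payoffs, so β cancels: β·δ^2·4662 = β·δ^3·6430, giving δ = 4662/6430 = 0.72504.
Substituting δ into 769 = β·δ·1210: β = 769/(877.297) ≈ 0.877.

β ≈ 0.877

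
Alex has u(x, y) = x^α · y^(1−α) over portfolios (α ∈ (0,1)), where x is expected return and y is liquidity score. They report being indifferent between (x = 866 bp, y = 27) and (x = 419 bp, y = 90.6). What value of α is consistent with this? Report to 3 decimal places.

α ≈ 0.625

The Cobb–Douglas utilities coincide, so 866^α·27^(1−α) = 419^α·90.6^(1−α).
Rearrange to (866/419)^α = (90.6/27)^(1−α) and take logs: α·0.726014 = (1−α)·1.210617.
With A = 0.726014 and B = 1.210617: α·A = (1−α)·B, so α = B/(A+B) = 1.210617/1.936631 ≈ 0.625.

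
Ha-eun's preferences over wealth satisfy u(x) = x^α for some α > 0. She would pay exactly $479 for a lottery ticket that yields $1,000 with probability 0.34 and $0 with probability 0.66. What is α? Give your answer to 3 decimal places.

Since u(0) = 0, the lottery's EU is 0.34·1000^α.
Setting u(479) equal to that: 479^α = 0.34·1000^α ⇒ (479/1000)^α = 0.34.
Take logs: α = ln 0.34 / ln(479/1000) ≈ 1.46567.

α ≈ 1.466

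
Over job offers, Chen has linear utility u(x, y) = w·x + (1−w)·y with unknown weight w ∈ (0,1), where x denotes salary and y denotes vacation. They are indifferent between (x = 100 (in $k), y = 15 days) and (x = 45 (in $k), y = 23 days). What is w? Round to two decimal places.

w = 0.13

Indifference: w·100 + (1−w)·15 = w·45 + (1−w)·23.
Collecting terms: w·55 = (1−w)·8.
The marginal rate of substitution is 8/55, so w = 8/(55+8) = 0.13.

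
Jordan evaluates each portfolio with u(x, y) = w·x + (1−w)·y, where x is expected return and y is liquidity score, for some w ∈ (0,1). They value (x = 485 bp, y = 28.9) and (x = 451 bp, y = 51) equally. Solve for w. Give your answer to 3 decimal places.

w = 0.394

Equating utilities: w·485 + (1−w)·28.9 = w·451 + (1−w)·51.
w·(485−451) = (1−w)·(51−28.9), i.e. w·34 = (1−w)·22.1.
Hence w = 22.1/(34+22.1) = 22.1/56.1 = 0.394.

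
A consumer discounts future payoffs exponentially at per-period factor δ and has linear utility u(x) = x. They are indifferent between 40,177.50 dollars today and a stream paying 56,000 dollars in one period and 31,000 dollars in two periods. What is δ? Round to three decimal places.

δ ≈ 0.550

The stream is worth 56000δ + 31000δ² today, so 56000δ + 31000δ² = 40177.50.
So 31000δ² + 56000δ − 40177.50 = 0.
δ = (−56000 + √(56000² + 4·31000·40177.50)) / (2·31000) = (−56000 + √8118010000.00) / 62000 ≈ 0.550.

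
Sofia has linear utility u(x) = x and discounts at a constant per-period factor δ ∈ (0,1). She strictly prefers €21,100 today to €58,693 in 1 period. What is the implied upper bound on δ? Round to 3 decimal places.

δ < 0.359

Under u(x) = x this choice says 21100 > δ·58693.
Dividing through by 58693 gives δ < 0.35950.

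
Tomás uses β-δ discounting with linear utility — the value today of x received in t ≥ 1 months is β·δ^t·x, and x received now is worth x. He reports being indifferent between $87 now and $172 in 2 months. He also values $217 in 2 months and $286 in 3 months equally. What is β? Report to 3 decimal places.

Both payoffs in the second observation are in the future, so β drops out: δ^2·217 = δ^3·286 ⇒ δ = 217/286 = 0.75874.
Now use the now-vs-future pair: 87 = β·δ^2·172 gives β = 87/(0.57569·172) ≈ 0.879.

β ≈ 0.879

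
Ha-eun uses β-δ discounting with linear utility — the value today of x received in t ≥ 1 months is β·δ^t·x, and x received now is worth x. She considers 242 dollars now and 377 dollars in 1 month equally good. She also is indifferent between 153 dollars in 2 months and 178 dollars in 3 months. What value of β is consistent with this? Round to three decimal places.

From the later pair, β·δ^2·153 = β·δ^3·178; dividing through, δ = 153/178 = 0.85955.
The first indifference: 242 = β·δ·377, so β = 242/(δ·377) = 242/(0.85955·377) ≈ 0.747.

β ≈ 0.747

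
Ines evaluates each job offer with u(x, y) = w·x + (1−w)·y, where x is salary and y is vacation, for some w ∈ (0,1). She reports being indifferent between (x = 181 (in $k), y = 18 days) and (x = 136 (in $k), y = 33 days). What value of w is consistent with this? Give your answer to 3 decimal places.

w = 0.250

u(181,18) = u(136,33) means w·181 + (1−w)·18 = w·136 + (1−w)·33.
Collecting terms: w·45 = (1−w)·15.
The marginal rate of substitution is 15/45, so w = 15/(45+15) = 0.250.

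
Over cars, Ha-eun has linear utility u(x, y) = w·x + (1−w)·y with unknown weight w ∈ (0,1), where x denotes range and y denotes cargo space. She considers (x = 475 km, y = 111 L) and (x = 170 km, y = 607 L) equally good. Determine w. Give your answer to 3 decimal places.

w = 0.619

u(475,111) = u(170,607) means w·475 + (1−w)·111 = w·170 + (1−w)·607.
w·(475−170) = (1−w)·(607−111), i.e. w·305 = (1−w)·496.
The marginal rate of substitution is 496/305, so w = 496/(305+496) = 0.619.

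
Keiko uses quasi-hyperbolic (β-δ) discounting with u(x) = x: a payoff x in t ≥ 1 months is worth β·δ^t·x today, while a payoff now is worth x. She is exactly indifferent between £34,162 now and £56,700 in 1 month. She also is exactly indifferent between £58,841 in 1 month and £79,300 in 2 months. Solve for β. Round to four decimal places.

Both payoffs in the second observation are in the future, so β drops out: δ^1·58841 = δ^2·79300 ⇒ δ = 58841/79300 = 0.74201.
The first indifference: 34162 = β·δ·56700, so β = 34162/(δ·56700) = 34162/(0.74201·56700) ≈ 0.8120.

β ≈ 0.8120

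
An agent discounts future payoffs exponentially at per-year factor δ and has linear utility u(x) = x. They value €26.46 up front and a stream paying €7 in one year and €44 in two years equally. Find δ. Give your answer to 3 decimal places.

The stream is worth 7δ + 44δ² today, so 7δ + 44δ² = 26.46.
That is, 44δ² + 7δ − 26.46 = 0, a quadratic in δ.
By the quadratic formula (taking the positive root), δ = (−7 + √4705.96) / 88 ≈ 0.700.

δ ≈ 0.700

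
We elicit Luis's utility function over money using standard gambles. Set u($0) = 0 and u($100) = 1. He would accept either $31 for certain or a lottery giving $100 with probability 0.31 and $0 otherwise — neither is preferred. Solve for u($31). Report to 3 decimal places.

0.310

The indifference gives u($31) = 0.31·u($100) + 0.69·u($0) = 0.31·1 + 0.69·0 = 0.31.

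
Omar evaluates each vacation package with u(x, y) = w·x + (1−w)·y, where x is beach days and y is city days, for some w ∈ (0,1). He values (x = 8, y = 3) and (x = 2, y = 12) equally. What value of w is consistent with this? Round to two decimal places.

u(8,3) = u(2,12) means w·8 + (1−w)·3 = w·2 + (1−w)·12.
Rearranging, 6·w − 9·(1−w) = 0.
The marginal rate of substitution is 9/6, so w = 9/(6+9) = 0.60.

w = 0.60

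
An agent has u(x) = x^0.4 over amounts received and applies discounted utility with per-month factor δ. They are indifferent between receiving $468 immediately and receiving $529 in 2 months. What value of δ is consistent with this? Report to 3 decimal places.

The payoff in 2 months is discounted by δ^2, so u(468) = δ^2·u(529) and δ^2 = u(468)/u(529).
With u(x) = x^0.4: δ^2 = 468^0.4/529^0.4 = (468/529)^0.4 = 0.95217.
So δ = 0.95217^(1/2) ≈ 0.976.

δ ≈ 0.976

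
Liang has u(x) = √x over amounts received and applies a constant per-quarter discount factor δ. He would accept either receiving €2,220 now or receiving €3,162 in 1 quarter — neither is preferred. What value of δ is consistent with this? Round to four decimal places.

Indifference means u(2220) = δ · u(3162), so δ = u(2220)/u(3162).
Since u(x) = √x, δ = √(2220/3162) = 0.83791.

δ ≈ 0.8379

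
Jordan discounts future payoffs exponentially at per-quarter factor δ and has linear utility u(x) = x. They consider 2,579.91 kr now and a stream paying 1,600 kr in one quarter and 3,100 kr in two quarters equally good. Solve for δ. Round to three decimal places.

δ ≈ 0.690

Present value of the stream is 1600·δ + 3100·δ². Indifference gives 1600δ + 3100δ² = 2579.91.
Rearranged: 3100δ² + 1600δ − 2579.91 = 0.
δ = (−1600 + √(1600² + 4·3100·2579.91)) / (2·3100) = (−1600 + √34550884.00) / 6200 ≈ 0.690.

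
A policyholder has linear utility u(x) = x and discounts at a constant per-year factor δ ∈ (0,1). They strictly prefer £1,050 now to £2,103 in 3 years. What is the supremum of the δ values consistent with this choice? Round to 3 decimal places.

The preference means 1050 > δ^3·2103.
Hence δ^3 < 1050/2103 = 0.49929, and x ↦ x^(1/3) is increasing on (0,∞).
δ < (1050/2103)^(1/3) ≈ 0.793.

δ < 0.793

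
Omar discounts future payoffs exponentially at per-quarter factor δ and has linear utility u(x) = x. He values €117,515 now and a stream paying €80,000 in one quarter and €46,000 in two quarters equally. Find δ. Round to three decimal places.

Equating present values: 117515 = 80000δ + 46000δ².
That is, 46000δ² + 80000δ − 117515 = 0, a quadratic in δ.
The positive root is δ = [−80000 + √(80000² + 4·46000·117515)] / (2·46000) = (−80000 + 167400.000)/92000 ≈ 0.950.

δ ≈ 0.950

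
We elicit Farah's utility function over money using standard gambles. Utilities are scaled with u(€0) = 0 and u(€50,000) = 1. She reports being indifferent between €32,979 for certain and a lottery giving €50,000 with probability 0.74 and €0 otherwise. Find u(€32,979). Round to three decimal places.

By the standard-gamble method, u(€32,979) is just the indifference probability on the best outcome: 0.74.

0.740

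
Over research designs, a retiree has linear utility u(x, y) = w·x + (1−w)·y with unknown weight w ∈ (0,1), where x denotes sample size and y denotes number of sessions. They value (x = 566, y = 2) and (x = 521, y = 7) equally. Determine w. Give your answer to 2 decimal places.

u(566,2) = u(521,7) means w·566 + (1−w)·2 = w·521 + (1−w)·7.
Collecting terms: w·45 = (1−w)·5.
Hence w = 5/(45+5) = 5/50 = 0.10.

w = 0.10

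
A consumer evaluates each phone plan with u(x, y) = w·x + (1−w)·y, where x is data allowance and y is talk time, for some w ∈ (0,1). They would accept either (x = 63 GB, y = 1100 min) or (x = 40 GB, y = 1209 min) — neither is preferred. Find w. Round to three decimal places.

w = 0.826

Indifference: w·63 + (1−w)·1100 = w·40 + (1−w)·1209.
w·(63−40) = (1−w)·(1209−1100), i.e. w·23 = (1−w)·109.
The marginal rate of substitution is 109/23, so w = 109/(23+109) = 0.826.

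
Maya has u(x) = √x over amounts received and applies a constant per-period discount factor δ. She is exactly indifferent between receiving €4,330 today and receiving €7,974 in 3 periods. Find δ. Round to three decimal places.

δ ≈ 0.903

The payoff in 3 periods is discounted by δ^3, so u(4330) = δ^3·u(7974) and δ^3 = u(4330)/u(7974).
With u(x) = √x: δ^3 = √4330/√7974 = √(4330/7974) = 0.73690.
Taking the cube root: δ = 0.73690^(1/3) ≈ 0.903.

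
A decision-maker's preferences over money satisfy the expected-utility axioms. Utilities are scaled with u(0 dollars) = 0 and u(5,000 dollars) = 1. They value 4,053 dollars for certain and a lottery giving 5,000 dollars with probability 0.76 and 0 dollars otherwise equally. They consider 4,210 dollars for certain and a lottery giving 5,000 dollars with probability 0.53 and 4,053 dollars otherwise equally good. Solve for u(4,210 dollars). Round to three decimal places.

0.887

First, u(4,053 dollars) = 0.76·u(5,000 dollars) + 0.24·u(0 dollars) = 0.76.
Chaining: u(4,210 dollars) = 0.53·1.00 + 0.47·0.76 = 0.8872.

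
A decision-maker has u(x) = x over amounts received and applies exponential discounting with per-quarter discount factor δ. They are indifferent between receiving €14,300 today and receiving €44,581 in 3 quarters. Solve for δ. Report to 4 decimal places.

Indifference means u(14300) = δ^3 · u(44581), so δ^3 = u(14300)/u(44581).
With u(x) = x: δ^3 = 14300/44581 = 0.32076.
So δ = 0.32076^(1/3) ≈ 0.6845.

δ ≈ 0.6845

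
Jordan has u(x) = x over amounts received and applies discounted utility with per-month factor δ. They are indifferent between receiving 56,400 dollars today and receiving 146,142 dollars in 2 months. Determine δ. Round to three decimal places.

δ ≈ 0.621

Indifference means u(56400) = δ^2 · u(146142), so δ^2 = u(56400)/u(146142).
With u(x) = x: δ^2 = 56400/146142 = 0.38593.
Taking the square root: δ = 0.38593^(1/2) ≈ 0.621.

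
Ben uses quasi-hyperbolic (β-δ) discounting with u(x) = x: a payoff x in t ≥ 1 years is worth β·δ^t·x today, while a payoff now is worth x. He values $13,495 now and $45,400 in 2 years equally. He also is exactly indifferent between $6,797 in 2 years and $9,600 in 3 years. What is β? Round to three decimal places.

β ≈ 0.593

From the later pair, β·δ^2·6797 = β·δ^3·9600; dividing through, δ = 6797/9600 = 0.70802.
Substituting δ into 13495 = β·δ^2·45400: β = 13495/(22758.725) ≈ 0.593.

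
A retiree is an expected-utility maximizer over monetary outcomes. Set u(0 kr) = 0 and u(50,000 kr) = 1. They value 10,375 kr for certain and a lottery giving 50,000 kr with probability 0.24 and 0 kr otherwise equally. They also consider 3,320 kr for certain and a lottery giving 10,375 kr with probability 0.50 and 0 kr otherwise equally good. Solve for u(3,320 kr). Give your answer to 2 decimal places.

0.12

From the first indifference, u(10,375 kr) = 0.24·u(50,000 kr) + 0.76·u(0 kr) = 0.24·1 + 0.76·0 = 0.24.
Chaining: u(3,320 kr) = 0.50·0.24 + 0.50·0.00 = 0.1200.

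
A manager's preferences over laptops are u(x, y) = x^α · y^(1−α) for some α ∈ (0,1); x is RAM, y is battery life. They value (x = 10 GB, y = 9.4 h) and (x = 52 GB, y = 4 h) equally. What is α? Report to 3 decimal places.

α ≈ 0.341

Indifference: 10^α · 9.4^(1−α) = 52^α · 4^(1−α).
Rearrange to (10/52)^α = (4/9.4)^(1−α) and take logs: α·-1.648659 = (1−α)·-0.854415.
Thus α·(-2.503074) = -0.854415, so α = -0.854415/-2.503074 ≈ 0.341.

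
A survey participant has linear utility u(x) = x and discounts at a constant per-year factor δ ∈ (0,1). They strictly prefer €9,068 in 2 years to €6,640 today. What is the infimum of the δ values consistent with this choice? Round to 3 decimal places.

Comparing present values: 6640 < δ^2·9068.
So δ^2 > 6640/9068 = 0.73225; taking the square root of both positive sides preserves the inequality.
δ > 0.73225^(1/2) = 0.856.

δ > 0.856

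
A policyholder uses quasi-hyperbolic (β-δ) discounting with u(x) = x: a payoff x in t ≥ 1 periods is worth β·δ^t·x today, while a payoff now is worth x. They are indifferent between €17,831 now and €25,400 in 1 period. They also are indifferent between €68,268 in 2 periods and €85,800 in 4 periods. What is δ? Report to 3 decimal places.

From the later pair, β·δ^2·68268 = β·δ^4·85800; dividing through, δ^2 = 68268/85800 = 0.79566, so δ = 0.89200.

δ ≈ 0.892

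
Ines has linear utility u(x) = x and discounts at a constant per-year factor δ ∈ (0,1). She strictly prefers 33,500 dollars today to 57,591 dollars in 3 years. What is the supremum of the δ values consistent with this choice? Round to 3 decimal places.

The preference means 33500 > δ^3·57591.
Dividing by 57591: δ^3 < 0.58169. Both sides are positive, so the cube root keeps the direction.
δ < (33500/57591)^(1/3) ≈ 0.835.

δ < 0.835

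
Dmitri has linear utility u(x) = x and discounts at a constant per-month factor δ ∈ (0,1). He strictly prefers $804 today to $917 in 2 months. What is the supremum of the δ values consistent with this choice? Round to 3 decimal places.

δ < 0.936

Comparing present values: 804 > δ^2·917.
Dividing by 917: δ^2 < 0.87677. Both sides are positive, so the square root keeps the direction.
δ < (804/917)^(1/2) ≈ 0.936.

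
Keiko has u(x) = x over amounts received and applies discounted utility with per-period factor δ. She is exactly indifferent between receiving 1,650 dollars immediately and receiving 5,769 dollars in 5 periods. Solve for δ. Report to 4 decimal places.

δ ≈ 0.7785

Equating discounted utilities: u(1650) = δ^5·u(5769) ⇒ δ^5 = u(1650)/u(5769).
With u(x) = x: δ^5 = 1650/5769 = 0.28601.
Hence δ = (0.28601)^(1/5) = 0.778532.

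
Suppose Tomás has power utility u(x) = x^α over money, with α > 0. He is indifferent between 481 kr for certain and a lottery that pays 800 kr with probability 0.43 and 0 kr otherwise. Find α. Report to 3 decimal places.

α ≈ 1.659

Since u(0) = 0, the lottery's EU is 0.43·800^α.
Indifference: 481^α = 0.43·800^α, so (481/800)^α = 0.43.
Taking logs: α·ln(481/800) = ln(0.43), so α = -0.843970 / -0.508744 ≈ 1.659.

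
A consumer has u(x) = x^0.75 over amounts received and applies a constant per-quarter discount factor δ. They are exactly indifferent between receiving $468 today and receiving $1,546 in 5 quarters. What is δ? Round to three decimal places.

Equating discounted utilities: u(468) = δ^5·u(1546) ⇒ δ^5 = u(468)/u(1546).
With u(x) = x^0.75: δ^5 = 468^0.75/1546^0.75 = (468/1546)^0.75 = 0.40811.
Hence δ = (0.40811)^(1/5) = 0.83590.

δ ≈ 0.836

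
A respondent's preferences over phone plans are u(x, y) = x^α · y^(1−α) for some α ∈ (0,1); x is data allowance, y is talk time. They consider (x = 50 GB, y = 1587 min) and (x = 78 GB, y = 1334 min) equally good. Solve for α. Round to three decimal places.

Indifference: 50^α · 1587^(1−α) = 78^α · 1334^(1−α).
Taking logs: α·ln 50 + (1−α)·ln 1587 = α·ln 78 + (1−α)·ln 1334, i.e. α·-0.444686 = (1−α)·-0.173663.
With A = -0.444686 and B = -0.173663: α·A = (1−α)·B, so α = B/(A+B) = -0.173663/-0.618349 ≈ 0.281.

α ≈ 0.281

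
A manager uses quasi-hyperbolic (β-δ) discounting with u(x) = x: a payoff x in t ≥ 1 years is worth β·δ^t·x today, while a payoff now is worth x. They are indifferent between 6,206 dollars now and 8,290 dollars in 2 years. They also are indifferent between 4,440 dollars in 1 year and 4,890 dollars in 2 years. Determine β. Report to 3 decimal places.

The second indifference involves only future payoffs, so β cancels: β·δ^1·4440 = β·δ^2·4890, giving δ = 4440/4890 = 0.90798.
The first indifference: 6206 = β·δ^2·8290, so β = 6206/(δ^2·8290) = 6206/(0.82442·8290) ≈ 0.908.

β ≈ 0.908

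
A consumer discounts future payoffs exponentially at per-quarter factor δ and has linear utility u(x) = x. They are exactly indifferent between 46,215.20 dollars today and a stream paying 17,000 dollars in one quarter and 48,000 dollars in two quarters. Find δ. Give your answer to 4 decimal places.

δ ≈ 0.8200

Present value of the stream is 17000·δ + 48000·δ². Indifference gives 17000δ + 48000δ² = 46215.20.
So 48000δ² + 17000δ − 46215.20 = 0.
By the quadratic formula (taking the positive root), δ = (−17000 + √9162318400.00) / 96000 ≈ 0.8200.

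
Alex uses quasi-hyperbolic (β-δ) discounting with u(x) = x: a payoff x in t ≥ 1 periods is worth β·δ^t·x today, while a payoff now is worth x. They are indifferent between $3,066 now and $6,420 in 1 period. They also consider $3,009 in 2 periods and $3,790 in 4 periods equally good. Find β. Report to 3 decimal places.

β ≈ 0.536

The second indifference involves only future payoffs, so β cancels: β·δ^2·3009 = β·δ^4·3790, giving δ^2 = 3009/3790 = 0.79393, so δ = 0.89103.
Substituting δ into 3066 = β·δ·6420: β = 3066/(5720.402) ≈ 0.536.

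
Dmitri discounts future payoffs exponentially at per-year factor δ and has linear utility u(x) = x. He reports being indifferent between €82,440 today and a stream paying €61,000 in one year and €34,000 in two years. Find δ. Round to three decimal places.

δ ≈ 0.900

Equating present values: 82440 = 61000δ + 34000δ².
Rearranged: 34000δ² + 61000δ − 82440 = 0.
The positive root is δ = [−61000 + √(61000² + 4·34000·82440)] / (2·34000) = (−61000 + 122200.000)/68000 ≈ 0.900.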